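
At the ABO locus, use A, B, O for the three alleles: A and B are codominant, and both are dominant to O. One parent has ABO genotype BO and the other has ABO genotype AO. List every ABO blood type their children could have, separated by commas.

O, A, B, AB

Gametes from BO × AO give offspring ABO genotypes AB, AO, BO, OO, i.e. phenotypes O, A, B, AB.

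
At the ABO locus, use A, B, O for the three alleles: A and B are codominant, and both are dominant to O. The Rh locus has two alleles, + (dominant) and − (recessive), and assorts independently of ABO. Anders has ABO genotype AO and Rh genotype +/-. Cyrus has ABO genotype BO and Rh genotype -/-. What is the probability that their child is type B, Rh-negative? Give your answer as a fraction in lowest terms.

1/8

ABO cross AO × BO → offspring phenotypes: 1/4 O, 1/4 A, 1/4 B, 1/4 AB.
Rh cross +/- × -/- → 1/2 Rh+, 1/2 Rh-.
Independent loci: P(type B, Rh-negative) = 1/4 × 1/2 = 1/8.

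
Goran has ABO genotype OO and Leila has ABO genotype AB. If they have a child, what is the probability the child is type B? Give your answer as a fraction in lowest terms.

ABO cross OO × AB → offspring phenotypes: 1/2 A, 1/2 B.
So P(type B) = 1/2.

1/2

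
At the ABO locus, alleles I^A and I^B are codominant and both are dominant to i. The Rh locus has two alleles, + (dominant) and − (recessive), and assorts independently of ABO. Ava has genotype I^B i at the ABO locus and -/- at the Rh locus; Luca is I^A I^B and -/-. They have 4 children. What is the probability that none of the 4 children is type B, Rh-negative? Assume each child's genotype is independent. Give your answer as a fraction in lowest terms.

1/16

ABO cross I^B i × I^A I^B → 1/4 A, 1/2 B, 1/4 AB.
Rh cross -/- × -/- → 1 Rh-; so P(type B, Rh-negative) = 1/2 × 1 = 1/2 per child.
P(not type B, Rh-negative) = 1/2 for one child; (1/2)^4 = 1/16.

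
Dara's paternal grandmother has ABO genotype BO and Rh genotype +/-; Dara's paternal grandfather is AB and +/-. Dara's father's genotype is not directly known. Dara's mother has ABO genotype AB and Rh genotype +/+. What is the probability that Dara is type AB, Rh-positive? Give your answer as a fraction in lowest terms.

Dara's father's ABO genotype from BO × AB: 1/4 AB, 1/4 AO, 1/4 BB, 1/4 BO.
Crossing each possibility with the mother AB and summing P(type AB): 1/4·1/2 + 1/4·1/4 + 1/4·1/2 + 1/4·1/4 = 3/8.
Similarly for Rh via the father's Rh distribution: P(Rh+) = 1.
Independent loci: 3/8 × 1 = 3/8.

3/8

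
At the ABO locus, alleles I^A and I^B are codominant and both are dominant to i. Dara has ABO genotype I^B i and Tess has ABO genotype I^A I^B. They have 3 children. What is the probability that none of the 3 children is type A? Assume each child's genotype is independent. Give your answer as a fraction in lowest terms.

27/64

ABO cross I^B i × I^A I^B → 1/4 A, 1/2 B, 1/4 AB.
So P(type A) = 1/4 per child.
P(not type A) = 3/4 for one child; (3/4)^3 = 27/64.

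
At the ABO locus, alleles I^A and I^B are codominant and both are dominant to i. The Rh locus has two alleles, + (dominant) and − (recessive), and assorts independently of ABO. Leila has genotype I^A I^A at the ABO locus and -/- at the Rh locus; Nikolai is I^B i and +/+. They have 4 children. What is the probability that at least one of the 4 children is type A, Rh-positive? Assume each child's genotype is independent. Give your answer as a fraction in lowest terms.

ABO cross I^A I^A × I^B i → 1/2 A, 1/2 AB.
Rh cross -/- × +/+ → 1 Rh+; so P(type A, Rh-positive) = 1/2 × 1 = 1/2 per child.
P(none) = (1/2)^4 = 1/16; P(at least one) = 1 − 1/16 = 15/16.

15/16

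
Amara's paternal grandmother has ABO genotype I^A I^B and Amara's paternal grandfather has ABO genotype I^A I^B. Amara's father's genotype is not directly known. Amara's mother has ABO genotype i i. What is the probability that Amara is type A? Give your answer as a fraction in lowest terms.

1/2

Amara's father's ABO genotype from I^A I^B × I^A I^B: 1/4 I^A I^A, 1/2 I^A I^B, 1/4 I^B I^B.
Crossing each possibility with the mother i i and summing P(type A): 1/4·1 + 1/2·1/2 + 1/4·0 = 1/2.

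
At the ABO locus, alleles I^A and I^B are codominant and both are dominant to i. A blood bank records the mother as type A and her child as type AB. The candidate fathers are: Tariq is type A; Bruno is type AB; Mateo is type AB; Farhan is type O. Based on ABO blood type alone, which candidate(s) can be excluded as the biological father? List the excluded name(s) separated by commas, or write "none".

Tariq, Farhan

A candidate is excluded only if no genotype consistent with his phenotype could produce a type AB child with a type A mother.
Tariq (type A): no genotype consistent with that phenotype can produce a type-AB child with a type-A mother.
Farhan (type O): no genotype consistent with that phenotype can produce a type-AB child with a type-A mother.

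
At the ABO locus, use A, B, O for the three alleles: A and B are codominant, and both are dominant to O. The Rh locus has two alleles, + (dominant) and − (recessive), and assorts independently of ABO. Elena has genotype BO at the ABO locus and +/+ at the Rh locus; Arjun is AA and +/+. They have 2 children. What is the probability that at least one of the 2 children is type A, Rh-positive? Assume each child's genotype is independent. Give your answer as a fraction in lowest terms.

ABO cross BO × AA → 1/2 A, 1/2 AB.
Rh cross +/+ × +/+ → 1 Rh+; so P(type A, Rh-positive) = 1/2 × 1 = 1/2 per child.
P(none) = (1/2)^2 = 1/4; P(at least one) = 1 − 1/4 = 3/4.

3/4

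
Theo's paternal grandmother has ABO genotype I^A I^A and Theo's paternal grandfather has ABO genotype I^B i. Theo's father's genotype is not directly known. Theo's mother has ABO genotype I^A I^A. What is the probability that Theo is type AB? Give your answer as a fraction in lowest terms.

1/4

Theo's father's ABO genotype from I^A I^A × I^B i: 1/2 I^A I^B, 1/2 I^A i.
Crossing each possibility with the mother I^A I^A and summing P(type AB): 1/2·1/2 + 1/2·0 = 1/4.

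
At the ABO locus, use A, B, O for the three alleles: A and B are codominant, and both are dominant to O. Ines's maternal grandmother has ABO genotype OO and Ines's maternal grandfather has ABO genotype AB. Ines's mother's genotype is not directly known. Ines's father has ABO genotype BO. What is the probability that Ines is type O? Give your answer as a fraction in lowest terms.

Ines's mother's ABO genotype from OO × AB: 1/2 AO, 1/2 BO.
Crossing each possibility with the father BO and summing P(type O): 1/2·1/4 + 1/2·1/4 = 1/4.

1/4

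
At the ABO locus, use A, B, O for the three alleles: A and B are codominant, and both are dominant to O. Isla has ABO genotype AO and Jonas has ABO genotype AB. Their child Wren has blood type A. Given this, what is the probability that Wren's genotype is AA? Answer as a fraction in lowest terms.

Cross AO × AB → 1/4 AA, 1/4 AB, 1/4 AO, 1/4 BO.
Type-A genotypes among offspring: AA (1/4), AO (1/4); total 1/2.
P(AA | type A) = (1/4) / (1/2) = 1/2.

1/2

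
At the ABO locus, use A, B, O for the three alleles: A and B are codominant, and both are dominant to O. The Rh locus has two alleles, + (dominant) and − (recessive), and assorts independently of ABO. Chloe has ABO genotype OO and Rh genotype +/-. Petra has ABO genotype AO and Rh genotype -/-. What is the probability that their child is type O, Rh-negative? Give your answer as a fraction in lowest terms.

1/4

ABO cross OO × AO → offspring phenotypes: 1/2 O, 1/2 A.
Rh cross +/- × -/- → 1/2 Rh+, 1/2 Rh-.
Independent loci: P(type O, Rh-negative) = 1/2 × 1/2 = 1/4.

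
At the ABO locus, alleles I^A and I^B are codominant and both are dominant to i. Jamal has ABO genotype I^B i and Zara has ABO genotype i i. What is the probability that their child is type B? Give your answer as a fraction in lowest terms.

ABO cross I^B i × i i → offspring phenotypes: 1/2 O, 1/2 B.
So P(type B) = 1/2.

1/2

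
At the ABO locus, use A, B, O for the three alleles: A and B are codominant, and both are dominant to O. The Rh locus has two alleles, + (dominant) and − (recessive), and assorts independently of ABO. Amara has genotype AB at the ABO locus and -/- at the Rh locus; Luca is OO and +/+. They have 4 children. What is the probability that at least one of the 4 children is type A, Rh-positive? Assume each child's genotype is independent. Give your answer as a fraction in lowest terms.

ABO cross AB × OO → 1/2 A, 1/2 B.
Rh cross -/- × +/+ → 1 Rh+; so P(type A, Rh-positive) = 1/2 × 1 = 1/2 per child.
P(none) = (1/2)^4 = 1/16; P(at least one) = 1 − 1/16 = 15/16.

15/16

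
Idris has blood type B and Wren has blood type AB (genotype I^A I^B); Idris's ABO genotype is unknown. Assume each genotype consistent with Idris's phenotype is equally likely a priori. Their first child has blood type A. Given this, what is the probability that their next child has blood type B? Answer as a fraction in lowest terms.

1/2

Possible genotypes: Idris ∈ {I^B I^B, I^B i}; Wren ∈ {I^A I^B}.
Weight each parental genotype pair by prior × P(type-A child):
  I^B i × I^A I^B: posterior weight 1; P(next child type B) = 1/2.
Weighted sum = 1/2.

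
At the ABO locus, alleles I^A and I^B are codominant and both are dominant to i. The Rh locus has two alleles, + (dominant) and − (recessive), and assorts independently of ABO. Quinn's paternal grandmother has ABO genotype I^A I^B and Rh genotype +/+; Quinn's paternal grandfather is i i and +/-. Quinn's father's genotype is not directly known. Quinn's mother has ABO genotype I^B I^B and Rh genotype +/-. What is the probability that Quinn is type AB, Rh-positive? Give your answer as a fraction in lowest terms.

Quinn's father's ABO genotype from I^A I^B × i i: 1/2 I^A i, 1/2 I^B i.
Crossing each possibility with the mother I^B I^B and summing P(type AB): 1/2·1/2 + 1/2·0 = 1/4.
Similarly for Rh via the father's Rh distribution: P(Rh+) = 7/8.
Independent loci: 1/4 × 7/8 = 7/32.

7/32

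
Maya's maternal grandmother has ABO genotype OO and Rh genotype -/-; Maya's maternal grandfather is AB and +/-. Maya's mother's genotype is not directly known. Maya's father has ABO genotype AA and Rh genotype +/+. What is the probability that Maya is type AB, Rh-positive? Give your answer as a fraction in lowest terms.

Maya's mother's ABO genotype from OO × AB: 1/2 AO, 1/2 BO.
Crossing each possibility with the father AA and summing P(type AB): 1/2·0 + 1/2·1/2 = 1/4.
Similarly for Rh via the mother's Rh distribution: P(Rh+) = 1.
Independent loci: 1/4 × 1 = 1/4.

1/4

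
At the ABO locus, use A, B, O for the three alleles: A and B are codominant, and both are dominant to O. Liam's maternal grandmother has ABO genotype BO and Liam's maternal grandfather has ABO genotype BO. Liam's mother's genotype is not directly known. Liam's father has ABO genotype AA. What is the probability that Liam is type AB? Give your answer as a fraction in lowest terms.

Liam's mother's ABO genotype from BO × BO: 1/4 BB, 1/2 BO, 1/4 OO.
Crossing each possibility with the father AA and summing P(type AB): 1/4·1 + 1/2·1/2 + 1/4·0 = 1/2.

1/2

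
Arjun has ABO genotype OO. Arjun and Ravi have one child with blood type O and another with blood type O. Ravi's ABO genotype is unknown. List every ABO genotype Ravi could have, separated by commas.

AO, BO, OO

For each candidate genotype of Ravi, check whether crossing it with OO can produce every observed child phenotype.
  AA → possible child types {A} ✗
  AB → possible child types {A, B} ✗
  AO → possible child types {O, A} ✓
  BB → possible child types {B} ✗
  BO → possible child types {O, B} ✓
  OO → possible child types {O} ✓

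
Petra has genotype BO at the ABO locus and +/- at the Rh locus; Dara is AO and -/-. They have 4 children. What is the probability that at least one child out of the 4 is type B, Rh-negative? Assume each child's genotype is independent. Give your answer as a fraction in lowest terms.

ABO cross BO × AO → 1/4 O, 1/4 A, 1/4 B, 1/4 AB.
Rh cross +/- × -/- → 1/2 Rh+, 1/2 Rh-; so P(type B, Rh-negative) = 1/4 × 1/2 = 1/8 per child.
P(none) = (7/8)^4 = 2401/4096; P(at least one) = 1 − 2401/4096 = 1695/4096.

1695/4096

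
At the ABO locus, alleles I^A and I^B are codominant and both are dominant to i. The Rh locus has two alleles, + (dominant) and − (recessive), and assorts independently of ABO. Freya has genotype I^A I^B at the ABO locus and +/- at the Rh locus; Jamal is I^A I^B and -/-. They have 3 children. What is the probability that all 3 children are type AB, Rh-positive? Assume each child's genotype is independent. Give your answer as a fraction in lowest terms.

1/64

ABO cross I^A I^B × I^A I^B → 1/4 A, 1/4 B, 1/2 AB.
Rh cross +/- × -/- → 1/2 Rh+, 1/2 Rh-; so P(type AB, Rh-positive) = 1/2 × 1/2 = 1/4 per child.
All 3 independent: (1/4)^3 = 1/64.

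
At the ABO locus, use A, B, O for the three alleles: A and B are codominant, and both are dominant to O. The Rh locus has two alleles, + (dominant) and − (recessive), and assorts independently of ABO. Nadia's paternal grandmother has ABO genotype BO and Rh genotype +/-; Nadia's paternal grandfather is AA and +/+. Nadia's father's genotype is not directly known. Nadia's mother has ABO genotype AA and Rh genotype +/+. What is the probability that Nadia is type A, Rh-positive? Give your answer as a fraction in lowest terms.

3/4

Nadia's father's ABO genotype from BO × AA: 1/2 AB, 1/2 AO.
Crossing each possibility with the mother AA and summing P(type A): 1/2·1/2 + 1/2·1 = 3/4.
Similarly for Rh via the father's Rh distribution: P(Rh+) = 1.
Independent loci: 3/4 × 1 = 3/4.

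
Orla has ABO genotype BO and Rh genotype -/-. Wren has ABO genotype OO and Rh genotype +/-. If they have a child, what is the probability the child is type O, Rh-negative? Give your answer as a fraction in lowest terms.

1/4

ABO cross BO × OO → offspring phenotypes: 1/2 O, 1/2 B.
Rh cross -/- × +/- → 1/2 Rh+, 1/2 Rh-.
Independent loci: P(type O, Rh-negative) = 1/2 × 1/2 = 1/4.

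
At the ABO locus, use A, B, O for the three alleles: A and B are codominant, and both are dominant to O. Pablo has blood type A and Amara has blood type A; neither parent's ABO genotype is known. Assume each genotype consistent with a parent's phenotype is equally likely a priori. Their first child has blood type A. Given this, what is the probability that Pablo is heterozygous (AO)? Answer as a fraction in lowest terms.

7/15

Possible genotypes: Pablo ∈ {AA, AO}; Amara ∈ {AA, AO}.
Weight each parental genotype pair by prior × P(type-A child):
  AA × AA: posterior weight 4/15.
  AA × AO: posterior weight 4/15.
  AO × AA: posterior weight 4/15.
  AO × AO: posterior weight 1/5.
Sum the posterior weight over pairs where Pablo is AO: 7/15.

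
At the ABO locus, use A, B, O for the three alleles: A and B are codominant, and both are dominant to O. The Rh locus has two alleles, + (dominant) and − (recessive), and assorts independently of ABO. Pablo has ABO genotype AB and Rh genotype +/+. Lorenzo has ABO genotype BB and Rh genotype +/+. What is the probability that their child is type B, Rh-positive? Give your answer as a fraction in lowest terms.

ABO cross AB × BB → offspring phenotypes: 1/2 B, 1/2 AB.
Rh cross +/+ × +/+ → 1 Rh+.
Independent loci: P(type B, Rh-positive) = 1/2 × 1 = 1/2.

1/2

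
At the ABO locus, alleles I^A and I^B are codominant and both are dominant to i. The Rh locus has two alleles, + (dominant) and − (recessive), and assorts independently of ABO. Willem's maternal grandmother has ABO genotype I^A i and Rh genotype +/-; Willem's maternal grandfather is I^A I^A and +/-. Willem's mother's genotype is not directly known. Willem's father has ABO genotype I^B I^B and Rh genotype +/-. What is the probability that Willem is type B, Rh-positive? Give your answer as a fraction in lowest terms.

3/16

Willem's mother's ABO genotype from I^A i × I^A I^A: 1/2 I^A I^A, 1/2 I^A i.
Crossing each possibility with the father I^B I^B and summing P(type B): 1/2·0 + 1/2·1/2 = 1/4.
Similarly for Rh via the mother's Rh distribution: P(Rh+) = 3/4.
Independent loci: 1/4 × 3/4 = 3/16.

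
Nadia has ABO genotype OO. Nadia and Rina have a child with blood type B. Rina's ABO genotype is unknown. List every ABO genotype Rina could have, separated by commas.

For each candidate genotype of Rina, check whether crossing it with OO can produce every observed child phenotype.
  AA → possible child types {A} ✗
  AB → possible child types {A, B} ✓
  AO → possible child types {O, A} ✗
  BB → possible child types {B} ✓
  BO → possible child types {O, B} ✓
  OO → possible child types {O} ✗

AB, BB, BO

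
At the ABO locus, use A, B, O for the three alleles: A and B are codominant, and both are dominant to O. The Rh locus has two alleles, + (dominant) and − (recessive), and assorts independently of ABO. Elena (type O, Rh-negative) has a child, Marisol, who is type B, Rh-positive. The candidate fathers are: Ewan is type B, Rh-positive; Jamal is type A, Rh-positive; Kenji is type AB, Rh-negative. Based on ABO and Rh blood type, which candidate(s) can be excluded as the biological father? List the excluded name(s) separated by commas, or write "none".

Jamal, Kenji

A candidate is excluded only if no genotype consistent with his phenotype could produce a type B, Rh-positive child with a type O, Rh-negative mother.
Jamal (type A, Rh+): no genotype consistent with that phenotype can produce a type-B Rh+ child with a type-O mother.
Kenji (type AB, Rh-): no genotype consistent with that phenotype can produce a type-B Rh+ child with a type-O mother.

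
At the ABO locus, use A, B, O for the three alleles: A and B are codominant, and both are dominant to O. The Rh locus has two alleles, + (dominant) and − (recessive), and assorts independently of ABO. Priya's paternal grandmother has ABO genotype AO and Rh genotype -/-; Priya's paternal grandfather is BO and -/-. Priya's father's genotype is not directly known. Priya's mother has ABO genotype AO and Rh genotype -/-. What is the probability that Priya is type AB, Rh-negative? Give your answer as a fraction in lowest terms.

Priya's father's ABO genotype from AO × BO: 1/4 AB, 1/4 AO, 1/4 BO, 1/4 OO.
Crossing each possibility with the mother AO and summing P(type AB): 1/4·1/4 + 1/4·0 + 1/4·1/4 + 1/4·0 = 1/8.
Similarly for Rh via the father's Rh distribution: P(Rh-) = 1.
Independent loci: 1/8 × 1 = 1/8.

1/8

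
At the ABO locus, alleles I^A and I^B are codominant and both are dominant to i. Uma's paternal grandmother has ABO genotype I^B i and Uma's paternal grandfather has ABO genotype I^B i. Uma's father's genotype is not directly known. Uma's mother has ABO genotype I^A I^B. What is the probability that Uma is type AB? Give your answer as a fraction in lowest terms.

Uma's father's ABO genotype from I^B i × I^B i: 1/4 I^B I^B, 1/2 I^B i, 1/4 i i.
Crossing each possibility with the mother I^A I^B and summing P(type AB): 1/4·1/2 + 1/2·1/4 + 1/4·0 = 1/4.

1/4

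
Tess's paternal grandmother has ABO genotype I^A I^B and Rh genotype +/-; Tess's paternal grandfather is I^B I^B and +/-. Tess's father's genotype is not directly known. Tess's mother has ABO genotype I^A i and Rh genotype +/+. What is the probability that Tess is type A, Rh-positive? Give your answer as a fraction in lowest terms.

Tess's father's ABO genotype from I^A I^B × I^B I^B: 1/2 I^A I^B, 1/2 I^B I^B.
Crossing each possibility with the mother I^A i and summing P(type A): 1/2·1/2 + 1/2·0 = 1/4.
Similarly for Rh via the father's Rh distribution: P(Rh+) = 1.
Independent loci: 1/4 × 1 = 1/4.

1/4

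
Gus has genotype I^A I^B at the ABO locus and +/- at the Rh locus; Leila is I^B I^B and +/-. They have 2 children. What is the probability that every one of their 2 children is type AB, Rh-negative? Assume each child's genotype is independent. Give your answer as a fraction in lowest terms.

1/64

ABO cross I^A I^B × I^B I^B → 1/2 B, 1/2 AB.
Rh cross +/- × +/- → 3/4 Rh+, 1/4 Rh-; so P(type AB, Rh-negative) = 1/2 × 1/4 = 1/8 per child.
All 2 independent: (1/8)^2 = 1/64.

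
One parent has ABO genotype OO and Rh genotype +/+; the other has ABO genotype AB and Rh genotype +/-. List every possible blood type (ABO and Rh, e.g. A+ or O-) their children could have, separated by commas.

A+, B+

Gametes from OO × AB give offspring ABO genotypes AO, BO, i.e. phenotypes A, B.
Rh cross +/+ × +/- → phenotypes Rh+.
Combining independently: A+, B+.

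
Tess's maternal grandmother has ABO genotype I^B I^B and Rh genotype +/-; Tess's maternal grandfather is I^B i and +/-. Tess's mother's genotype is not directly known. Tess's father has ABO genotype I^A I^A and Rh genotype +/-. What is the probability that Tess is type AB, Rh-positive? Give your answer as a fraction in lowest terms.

Tess's mother's ABO genotype from I^B I^B × I^B i: 1/2 I^B I^B, 1/2 I^B i.
Crossing each possibility with the father I^A I^A and summing P(type AB): 1/2·1 + 1/2·1/2 = 3/4.
Similarly for Rh via the mother's Rh distribution: P(Rh+) = 3/4.
Independent loci: 3/4 × 3/4 = 9/16.

9/16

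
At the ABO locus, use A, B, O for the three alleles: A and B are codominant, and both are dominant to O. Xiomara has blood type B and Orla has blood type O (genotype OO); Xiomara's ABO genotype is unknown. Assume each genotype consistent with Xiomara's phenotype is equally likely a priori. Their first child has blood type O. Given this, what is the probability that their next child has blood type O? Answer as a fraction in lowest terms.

Possible genotypes: Xiomara ∈ {BB, BO}; Orla ∈ {OO}.
Weight each parental genotype pair by prior × P(type-O child):
  BO × OO: posterior weight 1; P(next child type O) = 1/2.
Weighted sum = 1/2.

1/2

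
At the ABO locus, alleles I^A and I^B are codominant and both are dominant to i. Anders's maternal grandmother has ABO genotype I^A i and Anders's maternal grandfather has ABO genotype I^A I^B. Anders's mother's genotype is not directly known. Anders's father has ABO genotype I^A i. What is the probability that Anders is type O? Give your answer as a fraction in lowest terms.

1/8

Anders's mother's ABO genotype from I^A i × I^A I^B: 1/4 I^A I^A, 1/4 I^A I^B, 1/4 I^A i, 1/4 I^B i.
Crossing each possibility with the father I^A i and summing P(type O): 1/4·0 + 1/4·0 + 1/4·1/4 + 1/4·1/4 = 1/8.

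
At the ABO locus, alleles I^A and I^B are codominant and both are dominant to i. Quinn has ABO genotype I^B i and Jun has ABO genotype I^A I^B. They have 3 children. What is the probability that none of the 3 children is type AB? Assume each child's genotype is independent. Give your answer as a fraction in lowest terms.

27/64

ABO cross I^B i × I^A I^B → 1/4 A, 1/2 B, 1/4 AB.
So P(type AB) = 1/4 per child.
P(not type AB) = 3/4 for one child; (3/4)^3 = 27/64.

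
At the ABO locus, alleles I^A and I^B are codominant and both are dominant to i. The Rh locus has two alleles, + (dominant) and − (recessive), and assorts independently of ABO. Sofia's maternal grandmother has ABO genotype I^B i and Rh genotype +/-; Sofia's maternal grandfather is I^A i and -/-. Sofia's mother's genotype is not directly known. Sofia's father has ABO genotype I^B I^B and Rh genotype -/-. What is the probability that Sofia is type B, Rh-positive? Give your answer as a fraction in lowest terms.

Sofia's mother's ABO genotype from I^B i × I^A i: 1/4 I^A I^B, 1/4 I^A i, 1/4 I^B i, 1/4 i i.
Crossing each possibility with the father I^B I^B and summing P(type B): 1/4·1/2 + 1/4·1/2 + 1/4·1 + 1/4·1 = 3/4.
Similarly for Rh via the mother's Rh distribution: P(Rh+) = 1/4.
Independent loci: 3/4 × 1/4 = 3/16.

3/16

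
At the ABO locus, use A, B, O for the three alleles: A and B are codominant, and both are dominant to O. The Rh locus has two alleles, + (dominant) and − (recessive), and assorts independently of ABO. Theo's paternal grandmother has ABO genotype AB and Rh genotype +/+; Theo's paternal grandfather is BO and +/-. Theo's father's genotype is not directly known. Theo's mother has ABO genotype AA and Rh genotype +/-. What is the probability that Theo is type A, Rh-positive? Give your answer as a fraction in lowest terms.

Theo's father's ABO genotype from AB × BO: 1/4 AB, 1/4 AO, 1/4 BB, 1/4 BO.
Crossing each possibility with the mother AA and summing P(type A): 1/4·1/2 + 1/4·1 + 1/4·0 + 1/4·1/2 = 1/2.
Similarly for Rh via the father's Rh distribution: P(Rh+) = 7/8.
Independent loci: 1/2 × 7/8 = 7/16.

7/16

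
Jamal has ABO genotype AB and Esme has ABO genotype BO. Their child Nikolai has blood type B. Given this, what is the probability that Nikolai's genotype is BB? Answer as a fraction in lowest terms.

Cross AB × BO → 1/4 AB, 1/4 AO, 1/4 BB, 1/4 BO.
Type-B genotypes among offspring: BB (1/4), BO (1/4); total 1/2.
P(BB | type B) = (1/4) / (1/2) = 1/2.

1/2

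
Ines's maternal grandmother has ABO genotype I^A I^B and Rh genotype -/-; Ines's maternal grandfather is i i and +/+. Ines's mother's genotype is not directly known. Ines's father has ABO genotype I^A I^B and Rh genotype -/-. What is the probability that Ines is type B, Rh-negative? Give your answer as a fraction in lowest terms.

3/16

Ines's mother's ABO genotype from I^A I^B × i i: 1/2 I^A i, 1/2 I^B i.
Crossing each possibility with the father I^A I^B and summing P(type B): 1/2·1/4 + 1/2·1/2 = 3/8.
Similarly for Rh via the mother's Rh distribution: P(Rh-) = 1/2.
Independent loci: 3/8 × 1/2 = 3/16.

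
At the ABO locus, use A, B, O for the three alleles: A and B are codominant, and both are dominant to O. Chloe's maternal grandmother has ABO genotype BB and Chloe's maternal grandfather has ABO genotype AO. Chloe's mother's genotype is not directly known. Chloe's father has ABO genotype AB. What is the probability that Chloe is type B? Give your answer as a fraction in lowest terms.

Chloe's mother's ABO genotype from BB × AO: 1/2 AB, 1/2 BO.
Crossing each possibility with the father AB and summing P(type B): 1/2·1/4 + 1/2·1/2 = 3/8.

3/8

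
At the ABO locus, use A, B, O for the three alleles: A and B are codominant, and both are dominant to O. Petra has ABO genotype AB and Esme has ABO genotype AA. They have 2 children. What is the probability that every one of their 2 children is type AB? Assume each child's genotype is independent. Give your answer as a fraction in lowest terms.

1/4

ABO cross AB × AA → 1/2 A, 1/2 AB.
So P(type AB) = 1/2 per child.
All 2 independent: (1/2)^2 = 1/4.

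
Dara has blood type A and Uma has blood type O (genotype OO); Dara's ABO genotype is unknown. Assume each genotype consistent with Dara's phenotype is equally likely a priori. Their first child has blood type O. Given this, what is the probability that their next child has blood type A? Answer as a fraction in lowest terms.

Possible genotypes: Dara ∈ {AA, AO}; Uma ∈ {OO}.
Weight each parental genotype pair by prior × P(type-O child):
  AO × OO: posterior weight 1; P(next child type A) = 1/2.
Weighted sum = 1/2.

1/2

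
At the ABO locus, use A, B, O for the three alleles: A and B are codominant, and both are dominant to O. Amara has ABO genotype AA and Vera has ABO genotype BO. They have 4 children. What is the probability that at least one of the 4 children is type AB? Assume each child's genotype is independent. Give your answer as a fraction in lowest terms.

15/16

ABO cross AA × BO → 1/2 A, 1/2 AB.
So P(type AB) = 1/2 per child.
P(none) = (1/2)^4 = 1/16; P(at least one) = 1 − 1/16 = 15/16.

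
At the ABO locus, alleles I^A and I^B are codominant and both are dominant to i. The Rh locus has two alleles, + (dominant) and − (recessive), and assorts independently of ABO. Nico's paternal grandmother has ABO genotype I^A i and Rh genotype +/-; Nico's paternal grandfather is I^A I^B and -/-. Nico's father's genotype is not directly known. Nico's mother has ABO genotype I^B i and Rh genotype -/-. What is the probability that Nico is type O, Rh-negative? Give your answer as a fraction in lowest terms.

3/32

Nico's father's ABO genotype from I^A i × I^A I^B: 1/4 I^A I^A, 1/4 I^A I^B, 1/4 I^A i, 1/4 I^B i.
Crossing each possibility with the mother I^B i and summing P(type O): 1/4·0 + 1/4·0 + 1/4·1/4 + 1/4·1/4 = 1/8.
Similarly for Rh via the father's Rh distribution: P(Rh-) = 3/4.
Independent loci: 1/8 × 3/4 = 3/32.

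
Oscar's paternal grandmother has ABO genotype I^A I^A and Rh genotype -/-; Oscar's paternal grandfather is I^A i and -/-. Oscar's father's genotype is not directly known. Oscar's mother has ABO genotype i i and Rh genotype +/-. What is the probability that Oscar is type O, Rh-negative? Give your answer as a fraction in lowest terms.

Oscar's father's ABO genotype from I^A I^A × I^A i: 1/2 I^A I^A, 1/2 I^A i.
Crossing each possibility with the mother i i and summing P(type O): 1/2·0 + 1/2·1/2 = 1/4.
Similarly for Rh via the father's Rh distribution: P(Rh-) = 1/2.
Independent loci: 1/4 × 1/2 = 1/8.

1/8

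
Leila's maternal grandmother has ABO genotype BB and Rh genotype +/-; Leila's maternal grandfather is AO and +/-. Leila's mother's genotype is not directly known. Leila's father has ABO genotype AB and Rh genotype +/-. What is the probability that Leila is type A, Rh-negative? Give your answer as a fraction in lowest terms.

1/16

Leila's mother's ABO genotype from BB × AO: 1/2 AB, 1/2 BO.
Crossing each possibility with the father AB and summing P(type A): 1/2·1/4 + 1/2·1/4 = 1/4.
Similarly for Rh via the mother's Rh distribution: P(Rh-) = 1/4.
Independent loci: 1/4 × 1/4 = 1/16.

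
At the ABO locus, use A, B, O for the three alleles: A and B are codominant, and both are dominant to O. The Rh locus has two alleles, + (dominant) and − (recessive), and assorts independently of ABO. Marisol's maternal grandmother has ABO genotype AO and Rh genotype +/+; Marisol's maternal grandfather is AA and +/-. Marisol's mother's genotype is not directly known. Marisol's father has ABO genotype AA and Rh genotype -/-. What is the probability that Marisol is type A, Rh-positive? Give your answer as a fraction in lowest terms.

3/4

Marisol's mother's ABO genotype from AO × AA: 1/2 AA, 1/2 AO.
Crossing each possibility with the father AA and summing P(type A): 1/2·1 + 1/2·1 = 1.
Similarly for Rh via the mother's Rh distribution: P(Rh+) = 3/4.
Independent loci: 1 × 3/4 = 3/4.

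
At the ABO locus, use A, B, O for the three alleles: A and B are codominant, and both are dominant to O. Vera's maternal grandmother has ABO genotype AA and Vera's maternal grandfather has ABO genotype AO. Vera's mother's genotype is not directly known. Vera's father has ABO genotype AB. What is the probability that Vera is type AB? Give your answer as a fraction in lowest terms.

3/8

Vera's mother's ABO genotype from AA × AO: 1/2 AA, 1/2 AO.
Crossing each possibility with the father AB and summing P(type AB): 1/2·1/2 + 1/2·1/4 = 3/8.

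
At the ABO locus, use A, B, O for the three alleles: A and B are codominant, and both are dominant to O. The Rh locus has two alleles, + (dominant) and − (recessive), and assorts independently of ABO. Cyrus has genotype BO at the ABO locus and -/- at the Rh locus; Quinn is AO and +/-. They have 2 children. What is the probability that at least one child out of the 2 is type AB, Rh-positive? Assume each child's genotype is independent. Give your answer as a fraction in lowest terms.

ABO cross BO × AO → 1/4 O, 1/4 A, 1/4 B, 1/4 AB.
Rh cross -/- × +/- → 1/2 Rh+, 1/2 Rh-; so P(type AB, Rh-positive) = 1/4 × 1/2 = 1/8 per child.
P(none) = (7/8)^2 = 49/64; P(at least one) = 1 − 49/64 = 15/64.

15/64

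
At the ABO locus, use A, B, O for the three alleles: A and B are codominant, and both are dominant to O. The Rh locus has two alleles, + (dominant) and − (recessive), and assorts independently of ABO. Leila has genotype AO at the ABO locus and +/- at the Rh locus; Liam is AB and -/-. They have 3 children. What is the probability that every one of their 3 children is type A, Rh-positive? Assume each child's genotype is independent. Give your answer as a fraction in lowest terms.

1/64

ABO cross AO × AB → 1/2 A, 1/4 B, 1/4 AB.
Rh cross +/- × -/- → 1/2 Rh+, 1/2 Rh-; so P(type A, Rh-positive) = 1/2 × 1/2 = 1/4 per child.
All 3 independent: (1/4)^3 = 1/64.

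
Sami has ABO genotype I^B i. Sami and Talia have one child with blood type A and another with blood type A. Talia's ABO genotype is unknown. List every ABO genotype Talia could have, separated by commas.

For each candidate genotype of Talia, check whether crossing it with I^B i can produce every observed child phenotype.
  I^A I^A → possible child types {A, AB} ✓
  I^A I^B → possible child types {A, B, AB} ✓
  I^A i → possible child types {O, A, B, AB} ✓
  I^B I^B → possible child types {B} ✗
  I^B i → possible child types {O, B} ✗
  i i → possible child types {O, B} ✗

I^A I^A, I^A I^B, I^A i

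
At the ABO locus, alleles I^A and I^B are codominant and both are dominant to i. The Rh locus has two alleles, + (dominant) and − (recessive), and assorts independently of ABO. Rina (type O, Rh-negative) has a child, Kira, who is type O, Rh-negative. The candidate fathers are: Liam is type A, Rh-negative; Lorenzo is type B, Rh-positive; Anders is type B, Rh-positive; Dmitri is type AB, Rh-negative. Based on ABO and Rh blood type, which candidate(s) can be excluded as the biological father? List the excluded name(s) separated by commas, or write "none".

Dmitri

A candidate is excluded only if no genotype consistent with his phenotype could produce a type O, Rh-negative child with a type O, Rh-negative mother.
Dmitri (type AB, Rh-): no genotype consistent with that phenotype can produce a type-O Rh- child with a type-O mother.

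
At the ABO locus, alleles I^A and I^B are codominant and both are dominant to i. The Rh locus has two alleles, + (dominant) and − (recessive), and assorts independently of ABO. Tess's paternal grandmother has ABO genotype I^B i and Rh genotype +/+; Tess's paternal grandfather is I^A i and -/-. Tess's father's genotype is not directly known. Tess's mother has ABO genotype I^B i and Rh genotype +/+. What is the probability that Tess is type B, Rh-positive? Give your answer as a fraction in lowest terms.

Tess's father's ABO genotype from I^B i × I^A i: 1/4 I^A I^B, 1/4 I^A i, 1/4 I^B i, 1/4 i i.
Crossing each possibility with the mother I^B i and summing P(type B): 1/4·1/2 + 1/4·1/4 + 1/4·3/4 + 1/4·1/2 = 1/2.
Similarly for Rh via the father's Rh distribution: P(Rh+) = 1.
Independent loci: 1/2 × 1 = 1/2.

1/2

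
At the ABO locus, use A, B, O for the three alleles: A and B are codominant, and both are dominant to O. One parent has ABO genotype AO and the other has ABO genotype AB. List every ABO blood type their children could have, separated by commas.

A, B, AB

Gametes from AO × AB give offspring ABO genotypes AA, AB, AO, BO, i.e. phenotypes A, B, AB.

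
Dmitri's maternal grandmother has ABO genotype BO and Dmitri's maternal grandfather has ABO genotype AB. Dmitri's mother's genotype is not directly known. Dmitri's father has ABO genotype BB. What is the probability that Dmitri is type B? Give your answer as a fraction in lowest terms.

3/4

Dmitri's mother's ABO genotype from BO × AB: 1/4 AB, 1/4 AO, 1/4 BB, 1/4 BO.
Crossing each possibility with the father BB and summing P(type B): 1/4·1/2 + 1/4·1/2 + 1/4·1 + 1/4·1 = 3/4.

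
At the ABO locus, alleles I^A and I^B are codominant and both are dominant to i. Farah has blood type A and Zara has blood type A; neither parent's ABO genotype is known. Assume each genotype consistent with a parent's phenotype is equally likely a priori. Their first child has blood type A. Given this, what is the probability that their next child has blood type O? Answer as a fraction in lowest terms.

Possible genotypes: Farah ∈ {I^A I^A, I^A i}; Zara ∈ {I^A I^A, I^A i}.
Weight each parental genotype pair by prior × P(type-A child):
  I^A I^A × I^A I^A: posterior weight 4/15; P(next child type O) = 0.
  I^A I^A × I^A i: posterior weight 4/15; P(next child type O) = 0.
  I^A i × I^A I^A: posterior weight 4/15; P(next child type O) = 0.
  I^A i × I^A i: posterior weight 1/5; P(next child type O) = 1/4.
Weighted sum = 1/20.

1/20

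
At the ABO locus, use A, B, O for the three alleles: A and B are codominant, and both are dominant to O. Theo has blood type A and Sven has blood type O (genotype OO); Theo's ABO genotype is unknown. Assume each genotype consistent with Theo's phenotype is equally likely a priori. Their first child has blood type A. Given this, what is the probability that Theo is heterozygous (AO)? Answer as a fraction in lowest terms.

1/3

Possible genotypes: Theo ∈ {AA, AO}; Sven ∈ {OO}.
Weight each parental genotype pair by prior × P(type-A child):
  AA × OO: posterior weight 2/3.
  AO × OO: posterior weight 1/3.
Sum the posterior weight over pairs where Theo is AO: 1/3.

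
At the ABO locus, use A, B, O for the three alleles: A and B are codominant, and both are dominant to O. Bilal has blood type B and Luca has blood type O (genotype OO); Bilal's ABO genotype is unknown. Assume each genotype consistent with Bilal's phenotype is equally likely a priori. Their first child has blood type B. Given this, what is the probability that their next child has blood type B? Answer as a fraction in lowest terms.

Possible genotypes: Bilal ∈ {BB, BO}; Luca ∈ {OO}.
Weight each parental genotype pair by prior × P(type-B child):
  BB × OO: posterior weight 2/3; P(next child type B) = 1.
  BO × OO: posterior weight 1/3; P(next child type B) = 1/2.
Weighted sum = 5/6.

5/6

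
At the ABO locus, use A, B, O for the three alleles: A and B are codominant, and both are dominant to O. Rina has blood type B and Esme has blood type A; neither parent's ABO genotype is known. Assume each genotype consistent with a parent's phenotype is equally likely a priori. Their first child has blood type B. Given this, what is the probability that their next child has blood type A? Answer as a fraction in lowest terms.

1/12

Possible genotypes: Rina ∈ {BB, BO}; Esme ∈ {AA, AO}.
Weight each parental genotype pair by prior × P(type-B child):
  BB × AO: posterior weight 2/3; P(next child type A) = 0.
  BO × AO: posterior weight 1/3; P(next child type A) = 1/4.
Weighted sum = 1/12.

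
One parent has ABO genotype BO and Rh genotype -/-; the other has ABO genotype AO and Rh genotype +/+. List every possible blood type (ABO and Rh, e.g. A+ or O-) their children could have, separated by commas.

O+, A+, B+, AB+

Gametes from BO × AO give offspring ABO genotypes AB, AO, BO, OO, i.e. phenotypes O, A, B, AB.
Rh cross -/- × +/+ → phenotypes Rh+.
Combining independently: O+, A+, B+, AB+.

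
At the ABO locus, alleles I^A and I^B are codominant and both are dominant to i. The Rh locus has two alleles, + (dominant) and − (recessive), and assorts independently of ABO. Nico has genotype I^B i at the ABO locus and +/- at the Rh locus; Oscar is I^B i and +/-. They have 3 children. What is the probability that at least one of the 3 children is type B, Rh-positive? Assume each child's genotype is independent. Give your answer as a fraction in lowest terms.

ABO cross I^B i × I^B i → 1/4 O, 3/4 B.
Rh cross +/- × +/- → 3/4 Rh+, 1/4 Rh-; so P(type B, Rh-positive) = 3/4 × 3/4 = 9/16 per child.
P(none) = (7/16)^3 = 343/4096; P(at least one) = 1 − 343/4096 = 3753/4096.

3753/4096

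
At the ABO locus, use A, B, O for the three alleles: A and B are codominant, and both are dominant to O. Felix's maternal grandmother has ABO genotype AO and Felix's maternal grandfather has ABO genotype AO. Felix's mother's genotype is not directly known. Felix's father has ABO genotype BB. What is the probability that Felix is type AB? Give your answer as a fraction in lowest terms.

1/2

Felix's mother's ABO genotype from AO × AO: 1/4 AA, 1/2 AO, 1/4 OO.
Crossing each possibility with the father BB and summing P(type AB): 1/4·1 + 1/2·1/2 + 1/4·0 = 1/2.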